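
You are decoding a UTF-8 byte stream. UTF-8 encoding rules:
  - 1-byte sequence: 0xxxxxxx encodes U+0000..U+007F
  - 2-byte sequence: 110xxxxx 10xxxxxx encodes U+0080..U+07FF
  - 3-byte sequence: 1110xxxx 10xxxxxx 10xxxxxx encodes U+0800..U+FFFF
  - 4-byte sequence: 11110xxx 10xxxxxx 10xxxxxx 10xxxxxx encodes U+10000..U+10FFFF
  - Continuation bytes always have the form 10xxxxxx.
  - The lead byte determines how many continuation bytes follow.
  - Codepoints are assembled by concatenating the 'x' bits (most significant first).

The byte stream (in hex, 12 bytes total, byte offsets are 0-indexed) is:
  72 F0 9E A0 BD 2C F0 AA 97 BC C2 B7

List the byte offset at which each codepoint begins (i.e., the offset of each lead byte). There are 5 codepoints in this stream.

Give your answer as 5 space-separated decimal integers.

Answer: 0 1 5 6 10

Derivation:
Byte[0]=72: 1-byte ASCII. cp=U+0072
Byte[1]=F0: 4-byte lead, need 3 cont bytes. acc=0x0
Byte[2]=9E: continuation. acc=(acc<<6)|0x1E=0x1E
Byte[3]=A0: continuation. acc=(acc<<6)|0x20=0x7A0
Byte[4]=BD: continuation. acc=(acc<<6)|0x3D=0x1E83D
Completed: cp=U+1E83D (starts at byte 1)
Byte[5]=2C: 1-byte ASCII. cp=U+002C
Byte[6]=F0: 4-byte lead, need 3 cont bytes. acc=0x0
Byte[7]=AA: continuation. acc=(acc<<6)|0x2A=0x2A
Byte[8]=97: continuation. acc=(acc<<6)|0x17=0xA97
Byte[9]=BC: continuation. acc=(acc<<6)|0x3C=0x2A5FC
Completed: cp=U+2A5FC (starts at byte 6)
Byte[10]=C2: 2-byte lead, need 1 cont bytes. acc=0x2
Byte[11]=B7: continuation. acc=(acc<<6)|0x37=0xB7
Completed: cp=U+00B7 (starts at byte 10)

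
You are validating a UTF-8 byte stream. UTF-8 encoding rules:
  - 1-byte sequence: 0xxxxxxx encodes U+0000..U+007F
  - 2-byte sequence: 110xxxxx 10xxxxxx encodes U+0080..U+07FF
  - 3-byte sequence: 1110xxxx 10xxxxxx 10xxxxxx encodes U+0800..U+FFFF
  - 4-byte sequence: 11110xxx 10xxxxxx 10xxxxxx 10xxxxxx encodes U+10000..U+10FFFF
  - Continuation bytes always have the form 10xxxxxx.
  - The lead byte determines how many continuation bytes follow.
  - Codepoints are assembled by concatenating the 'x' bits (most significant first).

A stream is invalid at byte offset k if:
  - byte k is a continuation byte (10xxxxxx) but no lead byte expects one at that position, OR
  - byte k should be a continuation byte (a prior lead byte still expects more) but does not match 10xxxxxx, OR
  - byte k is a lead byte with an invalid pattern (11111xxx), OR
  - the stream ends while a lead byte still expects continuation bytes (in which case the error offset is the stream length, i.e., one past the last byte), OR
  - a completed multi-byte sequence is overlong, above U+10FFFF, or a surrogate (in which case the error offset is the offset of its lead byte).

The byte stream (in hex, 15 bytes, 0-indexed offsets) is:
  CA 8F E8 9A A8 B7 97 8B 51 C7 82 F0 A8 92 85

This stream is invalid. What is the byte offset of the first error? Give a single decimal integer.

Answer: 5

Derivation:
Byte[0]=CA: 2-byte lead, need 1 cont bytes. acc=0xA
Byte[1]=8F: continuation. acc=(acc<<6)|0x0F=0x28F
Completed: cp=U+028F (starts at byte 0)
Byte[2]=E8: 3-byte lead, need 2 cont bytes. acc=0x8
Byte[3]=9A: continuation. acc=(acc<<6)|0x1A=0x21A
Byte[4]=A8: continuation. acc=(acc<<6)|0x28=0x86A8
Completed: cp=U+86A8 (starts at byte 2)
Byte[5]=B7: INVALID lead byte (not 0xxx/110x/1110/11110)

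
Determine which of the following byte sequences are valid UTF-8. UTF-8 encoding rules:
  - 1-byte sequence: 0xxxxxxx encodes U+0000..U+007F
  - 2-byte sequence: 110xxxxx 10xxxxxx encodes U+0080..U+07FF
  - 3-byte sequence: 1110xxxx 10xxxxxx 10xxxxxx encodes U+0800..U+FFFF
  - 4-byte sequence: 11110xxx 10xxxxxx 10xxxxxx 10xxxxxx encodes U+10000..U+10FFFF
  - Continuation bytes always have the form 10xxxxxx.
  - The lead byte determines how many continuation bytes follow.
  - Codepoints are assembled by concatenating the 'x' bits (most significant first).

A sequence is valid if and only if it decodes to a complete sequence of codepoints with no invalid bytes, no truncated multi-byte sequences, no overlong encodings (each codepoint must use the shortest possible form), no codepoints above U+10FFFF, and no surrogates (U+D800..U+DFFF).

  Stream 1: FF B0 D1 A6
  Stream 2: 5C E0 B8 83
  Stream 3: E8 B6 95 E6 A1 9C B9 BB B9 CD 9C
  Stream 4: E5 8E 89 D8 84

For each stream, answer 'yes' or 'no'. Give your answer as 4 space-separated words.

Answer: no yes no yes

Derivation:
Stream 1: error at byte offset 0. INVALID
Stream 2: decodes cleanly. VALID
Stream 3: error at byte offset 6. INVALID
Stream 4: decodes cleanly. VALID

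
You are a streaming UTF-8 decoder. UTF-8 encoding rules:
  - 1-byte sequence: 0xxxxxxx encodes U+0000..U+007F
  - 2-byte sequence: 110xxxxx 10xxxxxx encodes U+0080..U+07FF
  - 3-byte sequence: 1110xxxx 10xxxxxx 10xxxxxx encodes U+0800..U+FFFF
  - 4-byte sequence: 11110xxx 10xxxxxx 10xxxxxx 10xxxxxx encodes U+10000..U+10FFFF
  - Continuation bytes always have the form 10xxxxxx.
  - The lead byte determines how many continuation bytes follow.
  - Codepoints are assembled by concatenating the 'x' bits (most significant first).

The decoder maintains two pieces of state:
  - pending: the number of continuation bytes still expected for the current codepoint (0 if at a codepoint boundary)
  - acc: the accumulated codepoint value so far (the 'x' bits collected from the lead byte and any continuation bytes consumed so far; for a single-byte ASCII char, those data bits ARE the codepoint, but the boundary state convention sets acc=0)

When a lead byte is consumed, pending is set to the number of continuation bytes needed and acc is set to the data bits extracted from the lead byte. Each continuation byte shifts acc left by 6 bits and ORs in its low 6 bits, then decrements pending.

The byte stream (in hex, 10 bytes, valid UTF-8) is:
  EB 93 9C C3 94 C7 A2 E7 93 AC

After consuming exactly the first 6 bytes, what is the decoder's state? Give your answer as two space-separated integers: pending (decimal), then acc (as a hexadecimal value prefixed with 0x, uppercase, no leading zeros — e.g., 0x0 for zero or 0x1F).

Answer: 1 0x7

Derivation:
Byte[0]=EB: 3-byte lead. pending=2, acc=0xB
Byte[1]=93: continuation. acc=(acc<<6)|0x13=0x2D3, pending=1
Byte[2]=9C: continuation. acc=(acc<<6)|0x1C=0xB4DC, pending=0
Byte[3]=C3: 2-byte lead. pending=1, acc=0x3
Byte[4]=94: continuation. acc=(acc<<6)|0x14=0xD4, pending=0
Byte[5]=C7: 2-byte lead. pending=1, acc=0x7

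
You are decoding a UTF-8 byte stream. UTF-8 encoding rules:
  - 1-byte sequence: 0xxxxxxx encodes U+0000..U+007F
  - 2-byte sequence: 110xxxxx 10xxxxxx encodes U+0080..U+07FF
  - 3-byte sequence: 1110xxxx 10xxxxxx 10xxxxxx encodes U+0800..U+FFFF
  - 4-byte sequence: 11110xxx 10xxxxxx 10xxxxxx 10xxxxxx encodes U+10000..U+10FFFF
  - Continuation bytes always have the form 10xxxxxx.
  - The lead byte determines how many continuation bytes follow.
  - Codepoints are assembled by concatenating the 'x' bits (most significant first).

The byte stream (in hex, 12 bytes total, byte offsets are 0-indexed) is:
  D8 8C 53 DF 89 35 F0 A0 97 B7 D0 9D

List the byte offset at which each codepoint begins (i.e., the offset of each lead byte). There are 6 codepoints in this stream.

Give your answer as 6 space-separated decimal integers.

Answer: 0 2 3 5 6 10

Derivation:
Byte[0]=D8: 2-byte lead, need 1 cont bytes. acc=0x18
Byte[1]=8C: continuation. acc=(acc<<6)|0x0C=0x60C
Completed: cp=U+060C (starts at byte 0)
Byte[2]=53: 1-byte ASCII. cp=U+0053
Byte[3]=DF: 2-byte lead, need 1 cont bytes. acc=0x1F
Byte[4]=89: continuation. acc=(acc<<6)|0x09=0x7C9
Completed: cp=U+07C9 (starts at byte 3)
Byte[5]=35: 1-byte ASCII. cp=U+0035
Byte[6]=F0: 4-byte lead, need 3 cont bytes. acc=0x0
Byte[7]=A0: continuation. acc=(acc<<6)|0x20=0x20
Byte[8]=97: continuation. acc=(acc<<6)|0x17=0x817
Byte[9]=B7: continuation. acc=(acc<<6)|0x37=0x205F7
Completed: cp=U+205F7 (starts at byte 6)
Byte[10]=D0: 2-byte lead, need 1 cont bytes. acc=0x10
Byte[11]=9D: continuation. acc=(acc<<6)|0x1D=0x41D
Completed: cp=U+041D (starts at byte 10)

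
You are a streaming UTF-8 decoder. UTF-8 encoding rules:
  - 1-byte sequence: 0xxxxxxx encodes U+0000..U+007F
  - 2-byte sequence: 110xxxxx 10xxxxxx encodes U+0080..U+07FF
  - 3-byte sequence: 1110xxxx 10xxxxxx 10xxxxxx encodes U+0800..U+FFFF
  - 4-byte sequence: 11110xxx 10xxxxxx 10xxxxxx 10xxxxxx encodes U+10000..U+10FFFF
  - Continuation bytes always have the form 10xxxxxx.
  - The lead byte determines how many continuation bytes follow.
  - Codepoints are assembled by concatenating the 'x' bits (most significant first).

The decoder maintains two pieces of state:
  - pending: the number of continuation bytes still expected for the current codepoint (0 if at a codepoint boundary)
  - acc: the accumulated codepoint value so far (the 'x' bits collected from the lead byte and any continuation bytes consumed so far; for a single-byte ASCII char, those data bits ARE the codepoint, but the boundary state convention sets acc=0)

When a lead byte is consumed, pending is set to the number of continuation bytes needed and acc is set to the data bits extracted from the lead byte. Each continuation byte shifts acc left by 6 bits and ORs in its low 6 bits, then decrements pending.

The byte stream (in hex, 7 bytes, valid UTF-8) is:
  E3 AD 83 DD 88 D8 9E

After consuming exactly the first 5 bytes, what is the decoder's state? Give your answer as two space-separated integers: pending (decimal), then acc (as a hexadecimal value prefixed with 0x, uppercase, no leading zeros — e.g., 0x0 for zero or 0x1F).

Answer: 0 0x748

Derivation:
Byte[0]=E3: 3-byte lead. pending=2, acc=0x3
Byte[1]=AD: continuation. acc=(acc<<6)|0x2D=0xED, pending=1
Byte[2]=83: continuation. acc=(acc<<6)|0x03=0x3B43, pending=0
Byte[3]=DD: 2-byte lead. pending=1, acc=0x1D
Byte[4]=88: continuation. acc=(acc<<6)|0x08=0x748, pending=0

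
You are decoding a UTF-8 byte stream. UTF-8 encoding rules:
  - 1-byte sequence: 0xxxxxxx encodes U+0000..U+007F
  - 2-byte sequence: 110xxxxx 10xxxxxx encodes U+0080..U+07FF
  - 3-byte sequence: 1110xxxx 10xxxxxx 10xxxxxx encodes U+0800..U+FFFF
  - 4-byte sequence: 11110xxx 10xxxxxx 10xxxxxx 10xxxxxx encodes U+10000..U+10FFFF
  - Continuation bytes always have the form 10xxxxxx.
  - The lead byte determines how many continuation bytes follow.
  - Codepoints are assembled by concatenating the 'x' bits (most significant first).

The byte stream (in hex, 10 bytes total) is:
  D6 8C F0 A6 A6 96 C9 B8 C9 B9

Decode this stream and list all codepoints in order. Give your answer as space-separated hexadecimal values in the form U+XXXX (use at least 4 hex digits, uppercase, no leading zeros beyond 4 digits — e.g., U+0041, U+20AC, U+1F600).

Byte[0]=D6: 2-byte lead, need 1 cont bytes. acc=0x16
Byte[1]=8C: continuation. acc=(acc<<6)|0x0C=0x58C
Completed: cp=U+058C (starts at byte 0)
Byte[2]=F0: 4-byte lead, need 3 cont bytes. acc=0x0
Byte[3]=A6: continuation. acc=(acc<<6)|0x26=0x26
Byte[4]=A6: continuation. acc=(acc<<6)|0x26=0x9A6
Byte[5]=96: continuation. acc=(acc<<6)|0x16=0x26996
Completed: cp=U+26996 (starts at byte 2)
Byte[6]=C9: 2-byte lead, need 1 cont bytes. acc=0x9
Byte[7]=B8: continuation. acc=(acc<<6)|0x38=0x278
Completed: cp=U+0278 (starts at byte 6)
Byte[8]=C9: 2-byte lead, need 1 cont bytes. acc=0x9
Byte[9]=B9: continuation. acc=(acc<<6)|0x39=0x279
Completed: cp=U+0279 (starts at byte 8)

Answer: U+058C U+26996 U+0278 U+0279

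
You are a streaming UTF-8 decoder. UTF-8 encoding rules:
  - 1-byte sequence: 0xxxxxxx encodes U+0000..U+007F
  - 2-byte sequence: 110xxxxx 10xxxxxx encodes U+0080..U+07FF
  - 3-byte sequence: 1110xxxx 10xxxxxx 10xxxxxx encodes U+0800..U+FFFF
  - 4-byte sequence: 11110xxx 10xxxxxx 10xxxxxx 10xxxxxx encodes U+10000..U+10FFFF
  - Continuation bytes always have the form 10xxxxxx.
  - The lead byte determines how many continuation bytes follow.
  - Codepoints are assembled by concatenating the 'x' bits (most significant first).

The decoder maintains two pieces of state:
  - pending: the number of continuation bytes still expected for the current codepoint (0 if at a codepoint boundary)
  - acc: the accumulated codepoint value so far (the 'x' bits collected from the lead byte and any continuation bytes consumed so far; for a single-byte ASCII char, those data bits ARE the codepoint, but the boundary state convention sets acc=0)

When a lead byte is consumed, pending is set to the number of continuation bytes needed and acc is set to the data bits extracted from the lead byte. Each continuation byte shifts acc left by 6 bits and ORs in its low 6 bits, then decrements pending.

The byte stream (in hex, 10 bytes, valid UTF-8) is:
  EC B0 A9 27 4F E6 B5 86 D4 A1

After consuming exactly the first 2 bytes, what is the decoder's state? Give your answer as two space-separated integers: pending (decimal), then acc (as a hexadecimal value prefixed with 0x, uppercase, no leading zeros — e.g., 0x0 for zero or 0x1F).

Byte[0]=EC: 3-byte lead. pending=2, acc=0xC
Byte[1]=B0: continuation. acc=(acc<<6)|0x30=0x330, pending=1

Answer: 1 0x330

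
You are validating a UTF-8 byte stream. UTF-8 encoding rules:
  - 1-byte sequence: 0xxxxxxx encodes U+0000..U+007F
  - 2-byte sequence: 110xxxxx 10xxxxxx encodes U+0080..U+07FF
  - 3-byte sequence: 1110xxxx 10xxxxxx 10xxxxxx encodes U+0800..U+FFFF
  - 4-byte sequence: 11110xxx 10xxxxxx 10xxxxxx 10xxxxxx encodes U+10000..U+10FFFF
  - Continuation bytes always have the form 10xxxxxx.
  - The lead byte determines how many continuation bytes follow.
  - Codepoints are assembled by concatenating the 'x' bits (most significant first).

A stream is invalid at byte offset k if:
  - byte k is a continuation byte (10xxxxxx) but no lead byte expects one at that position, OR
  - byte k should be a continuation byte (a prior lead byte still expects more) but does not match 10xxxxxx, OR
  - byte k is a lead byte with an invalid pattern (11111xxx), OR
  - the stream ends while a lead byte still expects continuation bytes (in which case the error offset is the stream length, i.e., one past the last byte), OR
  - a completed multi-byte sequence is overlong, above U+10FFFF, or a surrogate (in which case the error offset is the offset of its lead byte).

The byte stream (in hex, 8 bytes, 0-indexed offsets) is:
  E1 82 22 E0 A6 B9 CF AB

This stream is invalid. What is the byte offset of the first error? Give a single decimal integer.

Byte[0]=E1: 3-byte lead, need 2 cont bytes. acc=0x1
Byte[1]=82: continuation. acc=(acc<<6)|0x02=0x42
Byte[2]=22: expected 10xxxxxx continuation. INVALID

Answer: 2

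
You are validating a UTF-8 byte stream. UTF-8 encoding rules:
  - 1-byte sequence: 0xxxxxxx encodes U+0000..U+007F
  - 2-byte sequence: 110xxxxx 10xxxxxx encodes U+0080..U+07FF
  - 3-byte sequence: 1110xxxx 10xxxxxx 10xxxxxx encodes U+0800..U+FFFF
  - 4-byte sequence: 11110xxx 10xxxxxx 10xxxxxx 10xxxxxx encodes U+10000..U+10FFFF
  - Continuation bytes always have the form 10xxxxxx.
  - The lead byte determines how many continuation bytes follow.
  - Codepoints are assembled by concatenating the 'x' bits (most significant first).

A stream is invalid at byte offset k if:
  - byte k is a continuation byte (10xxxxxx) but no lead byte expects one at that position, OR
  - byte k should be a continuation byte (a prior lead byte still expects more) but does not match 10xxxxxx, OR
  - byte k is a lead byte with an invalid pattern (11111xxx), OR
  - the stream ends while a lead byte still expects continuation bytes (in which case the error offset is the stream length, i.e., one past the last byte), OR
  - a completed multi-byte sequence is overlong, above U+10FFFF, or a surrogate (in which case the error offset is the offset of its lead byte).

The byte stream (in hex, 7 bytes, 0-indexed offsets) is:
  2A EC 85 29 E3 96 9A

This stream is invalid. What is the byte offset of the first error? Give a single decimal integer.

Byte[0]=2A: 1-byte ASCII. cp=U+002A
Byte[1]=EC: 3-byte lead, need 2 cont bytes. acc=0xC
Byte[2]=85: continuation. acc=(acc<<6)|0x05=0x305
Byte[3]=29: expected 10xxxxxx continuation. INVALID

Answer: 3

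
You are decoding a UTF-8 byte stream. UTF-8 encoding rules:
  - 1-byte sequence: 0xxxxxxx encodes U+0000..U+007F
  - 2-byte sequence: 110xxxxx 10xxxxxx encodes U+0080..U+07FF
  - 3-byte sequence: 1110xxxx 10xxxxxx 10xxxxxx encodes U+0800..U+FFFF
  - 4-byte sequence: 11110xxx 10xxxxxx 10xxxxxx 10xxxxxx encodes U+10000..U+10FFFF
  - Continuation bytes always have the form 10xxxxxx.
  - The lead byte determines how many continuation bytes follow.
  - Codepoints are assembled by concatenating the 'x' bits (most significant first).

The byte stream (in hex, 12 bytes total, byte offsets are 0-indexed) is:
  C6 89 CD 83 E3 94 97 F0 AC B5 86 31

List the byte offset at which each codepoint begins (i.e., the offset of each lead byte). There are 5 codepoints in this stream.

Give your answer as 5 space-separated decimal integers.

Answer: 0 2 4 7 11

Derivation:
Byte[0]=C6: 2-byte lead, need 1 cont bytes. acc=0x6
Byte[1]=89: continuation. acc=(acc<<6)|0x09=0x189
Completed: cp=U+0189 (starts at byte 0)
Byte[2]=CD: 2-byte lead, need 1 cont bytes. acc=0xD
Byte[3]=83: continuation. acc=(acc<<6)|0x03=0x343
Completed: cp=U+0343 (starts at byte 2)
Byte[4]=E3: 3-byte lead, need 2 cont bytes. acc=0x3
Byte[5]=94: continuation. acc=(acc<<6)|0x14=0xD4
Byte[6]=97: continuation. acc=(acc<<6)|0x17=0x3517
Completed: cp=U+3517 (starts at byte 4)
Byte[7]=F0: 4-byte lead, need 3 cont bytes. acc=0x0
Byte[8]=AC: continuation. acc=(acc<<6)|0x2C=0x2C
Byte[9]=B5: continuation. acc=(acc<<6)|0x35=0xB35
Byte[10]=86: continuation. acc=(acc<<6)|0x06=0x2CD46
Completed: cp=U+2CD46 (starts at byte 7)
Byte[11]=31: 1-byte ASCII. cp=U+0031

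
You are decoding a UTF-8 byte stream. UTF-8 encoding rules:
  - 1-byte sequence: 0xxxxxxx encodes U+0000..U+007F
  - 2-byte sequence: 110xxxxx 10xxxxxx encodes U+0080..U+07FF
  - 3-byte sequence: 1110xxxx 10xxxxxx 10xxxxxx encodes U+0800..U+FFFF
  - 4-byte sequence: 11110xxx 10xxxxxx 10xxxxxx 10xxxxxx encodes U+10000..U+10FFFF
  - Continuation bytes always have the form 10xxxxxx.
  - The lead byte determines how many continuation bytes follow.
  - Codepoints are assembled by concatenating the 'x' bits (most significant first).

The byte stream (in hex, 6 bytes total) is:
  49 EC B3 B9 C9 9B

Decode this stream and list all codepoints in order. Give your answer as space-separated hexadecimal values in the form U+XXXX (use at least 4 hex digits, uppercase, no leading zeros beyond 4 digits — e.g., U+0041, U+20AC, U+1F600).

Byte[0]=49: 1-byte ASCII. cp=U+0049
Byte[1]=EC: 3-byte lead, need 2 cont bytes. acc=0xC
Byte[2]=B3: continuation. acc=(acc<<6)|0x33=0x333
Byte[3]=B9: continuation. acc=(acc<<6)|0x39=0xCCF9
Completed: cp=U+CCF9 (starts at byte 1)
Byte[4]=C9: 2-byte lead, need 1 cont bytes. acc=0x9
Byte[5]=9B: continuation. acc=(acc<<6)|0x1B=0x25B
Completed: cp=U+025B (starts at byte 4)

Answer: U+0049 U+CCF9 U+025B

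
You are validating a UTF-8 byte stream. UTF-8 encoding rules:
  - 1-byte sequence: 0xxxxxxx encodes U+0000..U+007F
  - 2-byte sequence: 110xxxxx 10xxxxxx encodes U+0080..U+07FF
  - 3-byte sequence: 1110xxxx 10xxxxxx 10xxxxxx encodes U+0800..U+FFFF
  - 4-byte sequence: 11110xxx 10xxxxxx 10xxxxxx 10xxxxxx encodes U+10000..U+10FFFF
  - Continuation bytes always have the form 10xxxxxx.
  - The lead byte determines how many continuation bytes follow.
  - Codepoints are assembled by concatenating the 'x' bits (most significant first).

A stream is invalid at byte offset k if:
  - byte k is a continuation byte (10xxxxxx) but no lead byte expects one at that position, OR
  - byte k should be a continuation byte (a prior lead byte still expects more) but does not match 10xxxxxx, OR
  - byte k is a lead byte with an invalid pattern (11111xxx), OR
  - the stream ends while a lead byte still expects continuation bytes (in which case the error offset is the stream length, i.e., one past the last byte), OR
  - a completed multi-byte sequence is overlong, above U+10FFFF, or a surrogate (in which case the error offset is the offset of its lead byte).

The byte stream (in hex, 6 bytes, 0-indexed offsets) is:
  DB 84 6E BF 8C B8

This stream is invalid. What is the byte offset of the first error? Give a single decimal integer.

Answer: 3

Derivation:
Byte[0]=DB: 2-byte lead, need 1 cont bytes. acc=0x1B
Byte[1]=84: continuation. acc=(acc<<6)|0x04=0x6C4
Completed: cp=U+06C4 (starts at byte 0)
Byte[2]=6E: 1-byte ASCII. cp=U+006E
Byte[3]=BF: INVALID lead byte (not 0xxx/110x/1110/11110)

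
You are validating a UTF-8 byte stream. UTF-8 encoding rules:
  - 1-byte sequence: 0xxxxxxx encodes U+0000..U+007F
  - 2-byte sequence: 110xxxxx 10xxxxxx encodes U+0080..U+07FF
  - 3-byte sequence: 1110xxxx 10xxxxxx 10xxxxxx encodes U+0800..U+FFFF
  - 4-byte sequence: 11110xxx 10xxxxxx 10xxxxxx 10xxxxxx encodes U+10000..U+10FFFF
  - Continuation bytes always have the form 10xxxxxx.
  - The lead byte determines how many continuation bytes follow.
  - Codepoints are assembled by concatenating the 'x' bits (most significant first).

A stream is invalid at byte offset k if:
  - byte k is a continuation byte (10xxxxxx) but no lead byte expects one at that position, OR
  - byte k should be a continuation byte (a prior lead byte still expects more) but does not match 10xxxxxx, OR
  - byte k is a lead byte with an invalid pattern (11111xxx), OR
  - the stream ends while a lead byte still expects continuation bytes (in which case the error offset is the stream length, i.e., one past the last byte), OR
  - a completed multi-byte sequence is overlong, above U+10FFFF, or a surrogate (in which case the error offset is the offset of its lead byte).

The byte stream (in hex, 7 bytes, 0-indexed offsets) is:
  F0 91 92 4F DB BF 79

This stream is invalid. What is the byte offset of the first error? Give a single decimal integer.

Byte[0]=F0: 4-byte lead, need 3 cont bytes. acc=0x0
Byte[1]=91: continuation. acc=(acc<<6)|0x11=0x11
Byte[2]=92: continuation. acc=(acc<<6)|0x12=0x452
Byte[3]=4F: expected 10xxxxxx continuation. INVALID

Answer: 3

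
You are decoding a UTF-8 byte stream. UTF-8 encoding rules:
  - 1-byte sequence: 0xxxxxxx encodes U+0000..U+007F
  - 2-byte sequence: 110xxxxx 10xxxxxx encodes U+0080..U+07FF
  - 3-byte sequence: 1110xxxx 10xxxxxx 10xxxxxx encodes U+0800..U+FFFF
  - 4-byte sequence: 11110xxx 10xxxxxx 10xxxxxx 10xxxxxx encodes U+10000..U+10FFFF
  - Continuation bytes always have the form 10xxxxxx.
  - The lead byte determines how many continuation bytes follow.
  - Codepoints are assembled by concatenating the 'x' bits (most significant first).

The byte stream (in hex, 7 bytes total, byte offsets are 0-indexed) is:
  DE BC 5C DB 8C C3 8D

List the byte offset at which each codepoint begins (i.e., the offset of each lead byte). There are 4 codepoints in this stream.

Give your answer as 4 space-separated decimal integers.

Answer: 0 2 3 5

Derivation:
Byte[0]=DE: 2-byte lead, need 1 cont bytes. acc=0x1E
Byte[1]=BC: continuation. acc=(acc<<6)|0x3C=0x7BC
Completed: cp=U+07BC (starts at byte 0)
Byte[2]=5C: 1-byte ASCII. cp=U+005C
Byte[3]=DB: 2-byte lead, need 1 cont bytes. acc=0x1B
Byte[4]=8C: continuation. acc=(acc<<6)|0x0C=0x6CC
Completed: cp=U+06CC (starts at byte 3)
Byte[5]=C3: 2-byte lead, need 1 cont bytes. acc=0x3
Byte[6]=8D: continuation. acc=(acc<<6)|0x0D=0xCD
Completed: cp=U+00CD (starts at byte 5)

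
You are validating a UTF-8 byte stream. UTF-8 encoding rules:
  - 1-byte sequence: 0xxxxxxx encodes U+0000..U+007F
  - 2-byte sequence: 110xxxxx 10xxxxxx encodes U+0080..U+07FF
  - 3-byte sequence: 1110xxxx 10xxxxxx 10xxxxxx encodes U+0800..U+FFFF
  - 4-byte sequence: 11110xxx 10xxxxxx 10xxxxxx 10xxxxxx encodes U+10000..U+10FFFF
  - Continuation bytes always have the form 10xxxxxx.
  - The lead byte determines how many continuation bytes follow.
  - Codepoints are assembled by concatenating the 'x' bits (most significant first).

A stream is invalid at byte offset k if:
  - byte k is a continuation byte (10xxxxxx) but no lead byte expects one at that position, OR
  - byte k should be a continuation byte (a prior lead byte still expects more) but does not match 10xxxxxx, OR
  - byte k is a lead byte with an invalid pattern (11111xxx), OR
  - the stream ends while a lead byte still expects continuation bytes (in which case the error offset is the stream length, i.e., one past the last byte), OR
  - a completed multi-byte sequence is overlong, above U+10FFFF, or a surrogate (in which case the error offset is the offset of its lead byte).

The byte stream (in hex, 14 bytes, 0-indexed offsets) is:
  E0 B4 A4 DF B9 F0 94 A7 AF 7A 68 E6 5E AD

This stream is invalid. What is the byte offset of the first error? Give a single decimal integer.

Byte[0]=E0: 3-byte lead, need 2 cont bytes. acc=0x0
Byte[1]=B4: continuation. acc=(acc<<6)|0x34=0x34
Byte[2]=A4: continuation. acc=(acc<<6)|0x24=0xD24
Completed: cp=U+0D24 (starts at byte 0)
Byte[3]=DF: 2-byte lead, need 1 cont bytes. acc=0x1F
Byte[4]=B9: continuation. acc=(acc<<6)|0x39=0x7F9
Completed: cp=U+07F9 (starts at byte 3)
Byte[5]=F0: 4-byte lead, need 3 cont bytes. acc=0x0
Byte[6]=94: continuation. acc=(acc<<6)|0x14=0x14
Byte[7]=A7: continuation. acc=(acc<<6)|0x27=0x527
Byte[8]=AF: continuation. acc=(acc<<6)|0x2F=0x149EF
Completed: cp=U+149EF (starts at byte 5)
Byte[9]=7A: 1-byte ASCII. cp=U+007A
Byte[10]=68: 1-byte ASCII. cp=U+0068
Byte[11]=E6: 3-byte lead, need 2 cont bytes. acc=0x6
Byte[12]=5E: expected 10xxxxxx continuation. INVALID

Answer: 12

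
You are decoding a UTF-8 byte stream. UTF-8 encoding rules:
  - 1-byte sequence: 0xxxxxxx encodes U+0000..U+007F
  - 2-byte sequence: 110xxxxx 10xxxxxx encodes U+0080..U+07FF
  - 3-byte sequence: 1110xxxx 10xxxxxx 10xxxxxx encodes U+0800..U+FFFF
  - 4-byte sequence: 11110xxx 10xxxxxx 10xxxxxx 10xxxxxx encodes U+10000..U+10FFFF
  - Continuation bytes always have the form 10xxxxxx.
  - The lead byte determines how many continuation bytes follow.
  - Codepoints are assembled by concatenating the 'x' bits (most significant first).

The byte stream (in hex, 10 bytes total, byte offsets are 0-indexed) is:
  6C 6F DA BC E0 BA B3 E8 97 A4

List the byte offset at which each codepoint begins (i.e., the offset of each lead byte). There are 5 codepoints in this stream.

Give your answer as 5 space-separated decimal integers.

Byte[0]=6C: 1-byte ASCII. cp=U+006C
Byte[1]=6F: 1-byte ASCII. cp=U+006F
Byte[2]=DA: 2-byte lead, need 1 cont bytes. acc=0x1A
Byte[3]=BC: continuation. acc=(acc<<6)|0x3C=0x6BC
Completed: cp=U+06BC (starts at byte 2)
Byte[4]=E0: 3-byte lead, need 2 cont bytes. acc=0x0
Byte[5]=BA: continuation. acc=(acc<<6)|0x3A=0x3A
Byte[6]=B3: continuation. acc=(acc<<6)|0x33=0xEB3
Completed: cp=U+0EB3 (starts at byte 4)
Byte[7]=E8: 3-byte lead, need 2 cont bytes. acc=0x8
Byte[8]=97: continuation. acc=(acc<<6)|0x17=0x217
Byte[9]=A4: continuation. acc=(acc<<6)|0x24=0x85E4
Completed: cp=U+85E4 (starts at byte 7)

Answer: 0 1 2 4 7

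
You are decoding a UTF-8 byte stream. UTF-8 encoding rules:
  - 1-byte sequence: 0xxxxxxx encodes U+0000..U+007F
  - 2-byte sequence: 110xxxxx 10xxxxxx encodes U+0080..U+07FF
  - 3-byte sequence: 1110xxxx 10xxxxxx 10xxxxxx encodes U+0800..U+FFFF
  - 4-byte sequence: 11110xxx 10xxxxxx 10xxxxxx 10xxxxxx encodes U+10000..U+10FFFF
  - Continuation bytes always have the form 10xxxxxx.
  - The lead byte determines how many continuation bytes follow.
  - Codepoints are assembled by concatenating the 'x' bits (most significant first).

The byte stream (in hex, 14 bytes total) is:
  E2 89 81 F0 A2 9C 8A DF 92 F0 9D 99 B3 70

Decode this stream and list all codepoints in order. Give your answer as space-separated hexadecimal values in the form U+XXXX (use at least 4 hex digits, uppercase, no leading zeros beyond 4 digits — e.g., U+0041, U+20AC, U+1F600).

Byte[0]=E2: 3-byte lead, need 2 cont bytes. acc=0x2
Byte[1]=89: continuation. acc=(acc<<6)|0x09=0x89
Byte[2]=81: continuation. acc=(acc<<6)|0x01=0x2241
Completed: cp=U+2241 (starts at byte 0)
Byte[3]=F0: 4-byte lead, need 3 cont bytes. acc=0x0
Byte[4]=A2: continuation. acc=(acc<<6)|0x22=0x22
Byte[5]=9C: continuation. acc=(acc<<6)|0x1C=0x89C
Byte[6]=8A: continuation. acc=(acc<<6)|0x0A=0x2270A
Completed: cp=U+2270A (starts at byte 3)
Byte[7]=DF: 2-byte lead, need 1 cont bytes. acc=0x1F
Byte[8]=92: continuation. acc=(acc<<6)|0x12=0x7D2
Completed: cp=U+07D2 (starts at byte 7)
Byte[9]=F0: 4-byte lead, need 3 cont bytes. acc=0x0
Byte[10]=9D: continuation. acc=(acc<<6)|0x1D=0x1D
Byte[11]=99: continuation. acc=(acc<<6)|0x19=0x759
Byte[12]=B3: continuation. acc=(acc<<6)|0x33=0x1D673
Completed: cp=U+1D673 (starts at byte 9)
Byte[13]=70: 1-byte ASCII. cp=U+0070

Answer: U+2241 U+2270A U+07D2 U+1D673 U+0070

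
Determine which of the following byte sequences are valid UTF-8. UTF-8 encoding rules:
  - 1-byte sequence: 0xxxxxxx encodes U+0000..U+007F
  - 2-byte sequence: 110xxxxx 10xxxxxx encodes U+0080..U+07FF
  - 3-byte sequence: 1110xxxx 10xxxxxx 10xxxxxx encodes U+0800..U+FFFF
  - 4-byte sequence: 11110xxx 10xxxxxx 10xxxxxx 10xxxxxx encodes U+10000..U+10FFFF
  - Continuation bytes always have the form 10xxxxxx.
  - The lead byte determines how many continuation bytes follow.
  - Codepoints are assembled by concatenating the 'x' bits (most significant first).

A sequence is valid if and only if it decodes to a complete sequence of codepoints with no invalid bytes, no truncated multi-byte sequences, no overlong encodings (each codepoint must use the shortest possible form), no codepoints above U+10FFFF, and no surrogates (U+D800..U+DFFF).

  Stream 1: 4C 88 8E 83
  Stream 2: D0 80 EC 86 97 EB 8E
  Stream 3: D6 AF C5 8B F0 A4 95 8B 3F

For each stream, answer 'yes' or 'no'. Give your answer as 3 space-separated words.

Answer: no no yes

Derivation:
Stream 1: error at byte offset 1. INVALID
Stream 2: error at byte offset 7. INVALID
Stream 3: decodes cleanly. VALID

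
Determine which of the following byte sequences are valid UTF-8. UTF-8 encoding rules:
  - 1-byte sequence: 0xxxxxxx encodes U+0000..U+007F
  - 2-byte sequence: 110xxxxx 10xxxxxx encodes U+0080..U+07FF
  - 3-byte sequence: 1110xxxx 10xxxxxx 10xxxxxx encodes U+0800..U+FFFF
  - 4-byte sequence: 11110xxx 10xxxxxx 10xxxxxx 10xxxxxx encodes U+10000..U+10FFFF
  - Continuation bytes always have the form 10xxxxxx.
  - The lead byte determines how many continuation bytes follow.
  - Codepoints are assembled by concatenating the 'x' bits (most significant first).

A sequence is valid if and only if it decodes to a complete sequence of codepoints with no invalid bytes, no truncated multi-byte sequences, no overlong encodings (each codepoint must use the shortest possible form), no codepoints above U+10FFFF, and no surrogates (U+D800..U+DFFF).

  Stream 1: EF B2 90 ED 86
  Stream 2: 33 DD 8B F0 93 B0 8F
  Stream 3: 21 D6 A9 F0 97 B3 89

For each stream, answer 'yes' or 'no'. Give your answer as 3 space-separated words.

Answer: no yes yes

Derivation:
Stream 1: error at byte offset 5. INVALID
Stream 2: decodes cleanly. VALID
Stream 3: decodes cleanly. VALID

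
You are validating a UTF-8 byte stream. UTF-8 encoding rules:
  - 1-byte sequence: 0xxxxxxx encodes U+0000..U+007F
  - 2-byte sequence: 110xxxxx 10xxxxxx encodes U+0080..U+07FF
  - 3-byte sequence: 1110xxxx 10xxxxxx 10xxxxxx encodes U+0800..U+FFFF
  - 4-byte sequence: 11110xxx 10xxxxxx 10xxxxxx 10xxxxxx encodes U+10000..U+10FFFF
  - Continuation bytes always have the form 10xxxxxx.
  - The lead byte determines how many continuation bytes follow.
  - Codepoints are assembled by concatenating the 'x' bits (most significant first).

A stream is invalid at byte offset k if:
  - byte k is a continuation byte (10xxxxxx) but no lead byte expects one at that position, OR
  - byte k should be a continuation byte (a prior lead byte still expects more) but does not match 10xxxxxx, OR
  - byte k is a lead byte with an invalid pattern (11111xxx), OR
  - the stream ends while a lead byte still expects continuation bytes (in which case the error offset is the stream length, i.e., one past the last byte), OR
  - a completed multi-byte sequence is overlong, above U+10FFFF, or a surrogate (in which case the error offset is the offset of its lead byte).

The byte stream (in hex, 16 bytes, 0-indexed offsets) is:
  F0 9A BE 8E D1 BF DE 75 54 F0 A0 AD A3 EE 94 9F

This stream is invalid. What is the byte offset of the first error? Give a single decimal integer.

Byte[0]=F0: 4-byte lead, need 3 cont bytes. acc=0x0
Byte[1]=9A: continuation. acc=(acc<<6)|0x1A=0x1A
Byte[2]=BE: continuation. acc=(acc<<6)|0x3E=0x6BE
Byte[3]=8E: continuation. acc=(acc<<6)|0x0E=0x1AF8E
Completed: cp=U+1AF8E (starts at byte 0)
Byte[4]=D1: 2-byte lead, need 1 cont bytes. acc=0x11
Byte[5]=BF: continuation. acc=(acc<<6)|0x3F=0x47F
Completed: cp=U+047F (starts at byte 4)
Byte[6]=DE: 2-byte lead, need 1 cont bytes. acc=0x1E
Byte[7]=75: expected 10xxxxxx continuation. INVALID

Answer: 7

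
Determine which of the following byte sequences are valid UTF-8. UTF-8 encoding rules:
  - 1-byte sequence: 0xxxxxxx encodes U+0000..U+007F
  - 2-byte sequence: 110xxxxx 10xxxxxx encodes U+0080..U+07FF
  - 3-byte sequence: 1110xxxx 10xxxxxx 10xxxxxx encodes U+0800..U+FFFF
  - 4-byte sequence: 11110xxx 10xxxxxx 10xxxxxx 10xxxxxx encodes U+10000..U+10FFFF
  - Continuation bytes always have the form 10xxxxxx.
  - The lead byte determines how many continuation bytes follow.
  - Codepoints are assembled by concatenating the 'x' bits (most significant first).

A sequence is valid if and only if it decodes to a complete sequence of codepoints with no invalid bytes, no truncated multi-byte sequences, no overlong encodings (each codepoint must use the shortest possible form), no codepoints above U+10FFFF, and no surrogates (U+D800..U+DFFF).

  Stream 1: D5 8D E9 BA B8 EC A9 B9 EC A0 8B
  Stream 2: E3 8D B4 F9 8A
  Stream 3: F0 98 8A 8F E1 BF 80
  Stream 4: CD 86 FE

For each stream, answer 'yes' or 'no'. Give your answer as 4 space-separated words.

Stream 1: decodes cleanly. VALID
Stream 2: error at byte offset 3. INVALID
Stream 3: decodes cleanly. VALID
Stream 4: error at byte offset 2. INVALID

Answer: yes no yes no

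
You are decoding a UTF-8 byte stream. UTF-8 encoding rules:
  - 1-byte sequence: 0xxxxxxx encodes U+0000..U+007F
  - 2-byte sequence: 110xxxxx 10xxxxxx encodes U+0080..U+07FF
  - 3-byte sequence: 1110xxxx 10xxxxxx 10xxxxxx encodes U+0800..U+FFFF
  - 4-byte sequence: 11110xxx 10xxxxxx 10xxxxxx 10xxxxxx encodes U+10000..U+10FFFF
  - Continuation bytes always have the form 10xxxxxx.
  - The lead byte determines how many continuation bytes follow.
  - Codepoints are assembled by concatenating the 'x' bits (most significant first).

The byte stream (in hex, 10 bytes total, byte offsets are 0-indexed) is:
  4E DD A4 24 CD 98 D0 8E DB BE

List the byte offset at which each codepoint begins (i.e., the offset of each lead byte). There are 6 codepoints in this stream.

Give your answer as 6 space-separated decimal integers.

Byte[0]=4E: 1-byte ASCII. cp=U+004E
Byte[1]=DD: 2-byte lead, need 1 cont bytes. acc=0x1D
Byte[2]=A4: continuation. acc=(acc<<6)|0x24=0x764
Completed: cp=U+0764 (starts at byte 1)
Byte[3]=24: 1-byte ASCII. cp=U+0024
Byte[4]=CD: 2-byte lead, need 1 cont bytes. acc=0xD
Byte[5]=98: continuation. acc=(acc<<6)|0x18=0x358
Completed: cp=U+0358 (starts at byte 4)
Byte[6]=D0: 2-byte lead, need 1 cont bytes. acc=0x10
Byte[7]=8E: continuation. acc=(acc<<6)|0x0E=0x40E
Completed: cp=U+040E (starts at byte 6)
Byte[8]=DB: 2-byte lead, need 1 cont bytes. acc=0x1B
Byte[9]=BE: continuation. acc=(acc<<6)|0x3E=0x6FE
Completed: cp=U+06FE (starts at byte 8)

Answer: 0 1 3 4 6 8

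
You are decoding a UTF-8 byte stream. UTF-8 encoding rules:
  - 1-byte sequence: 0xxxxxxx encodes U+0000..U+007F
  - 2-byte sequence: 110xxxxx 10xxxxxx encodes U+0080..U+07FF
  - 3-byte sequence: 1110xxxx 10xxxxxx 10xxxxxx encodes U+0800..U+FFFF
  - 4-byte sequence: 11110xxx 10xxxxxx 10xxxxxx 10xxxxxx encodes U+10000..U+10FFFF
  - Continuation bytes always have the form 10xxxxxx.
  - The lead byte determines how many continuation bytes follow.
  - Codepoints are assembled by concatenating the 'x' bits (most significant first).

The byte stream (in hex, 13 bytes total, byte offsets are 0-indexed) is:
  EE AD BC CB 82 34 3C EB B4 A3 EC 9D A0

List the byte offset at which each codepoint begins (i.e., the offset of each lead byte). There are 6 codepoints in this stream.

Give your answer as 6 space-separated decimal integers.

Byte[0]=EE: 3-byte lead, need 2 cont bytes. acc=0xE
Byte[1]=AD: continuation. acc=(acc<<6)|0x2D=0x3AD
Byte[2]=BC: continuation. acc=(acc<<6)|0x3C=0xEB7C
Completed: cp=U+EB7C (starts at byte 0)
Byte[3]=CB: 2-byte lead, need 1 cont bytes. acc=0xB
Byte[4]=82: continuation. acc=(acc<<6)|0x02=0x2C2
Completed: cp=U+02C2 (starts at byte 3)
Byte[5]=34: 1-byte ASCII. cp=U+0034
Byte[6]=3C: 1-byte ASCII. cp=U+003C
Byte[7]=EB: 3-byte lead, need 2 cont bytes. acc=0xB
Byte[8]=B4: continuation. acc=(acc<<6)|0x34=0x2F4
Byte[9]=A3: continuation. acc=(acc<<6)|0x23=0xBD23
Completed: cp=U+BD23 (starts at byte 7)
Byte[10]=EC: 3-byte lead, need 2 cont bytes. acc=0xC
Byte[11]=9D: continuation. acc=(acc<<6)|0x1D=0x31D
Byte[12]=A0: continuation. acc=(acc<<6)|0x20=0xC760
Completed: cp=U+C760 (starts at byte 10)

Answer: 0 3 5 6 7 10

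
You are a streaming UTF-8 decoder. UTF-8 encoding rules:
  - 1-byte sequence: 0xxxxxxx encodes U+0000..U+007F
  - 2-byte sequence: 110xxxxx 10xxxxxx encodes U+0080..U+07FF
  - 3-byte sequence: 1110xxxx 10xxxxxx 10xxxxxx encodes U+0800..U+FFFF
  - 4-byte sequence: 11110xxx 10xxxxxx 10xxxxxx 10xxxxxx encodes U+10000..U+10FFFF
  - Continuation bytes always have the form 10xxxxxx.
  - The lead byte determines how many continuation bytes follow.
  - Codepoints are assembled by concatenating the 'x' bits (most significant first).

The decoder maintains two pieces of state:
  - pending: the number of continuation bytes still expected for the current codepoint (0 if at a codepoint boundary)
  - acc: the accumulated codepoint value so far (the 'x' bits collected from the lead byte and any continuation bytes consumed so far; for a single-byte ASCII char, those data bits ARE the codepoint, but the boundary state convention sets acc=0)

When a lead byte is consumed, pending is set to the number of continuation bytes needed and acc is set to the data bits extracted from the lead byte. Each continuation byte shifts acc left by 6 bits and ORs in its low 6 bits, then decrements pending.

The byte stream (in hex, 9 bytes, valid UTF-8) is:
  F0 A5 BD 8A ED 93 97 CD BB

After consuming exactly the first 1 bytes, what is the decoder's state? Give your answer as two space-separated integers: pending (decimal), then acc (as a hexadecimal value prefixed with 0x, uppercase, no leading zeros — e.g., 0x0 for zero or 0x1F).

Answer: 3 0x0

Derivation:
Byte[0]=F0: 4-byte lead. pending=3, acc=0x0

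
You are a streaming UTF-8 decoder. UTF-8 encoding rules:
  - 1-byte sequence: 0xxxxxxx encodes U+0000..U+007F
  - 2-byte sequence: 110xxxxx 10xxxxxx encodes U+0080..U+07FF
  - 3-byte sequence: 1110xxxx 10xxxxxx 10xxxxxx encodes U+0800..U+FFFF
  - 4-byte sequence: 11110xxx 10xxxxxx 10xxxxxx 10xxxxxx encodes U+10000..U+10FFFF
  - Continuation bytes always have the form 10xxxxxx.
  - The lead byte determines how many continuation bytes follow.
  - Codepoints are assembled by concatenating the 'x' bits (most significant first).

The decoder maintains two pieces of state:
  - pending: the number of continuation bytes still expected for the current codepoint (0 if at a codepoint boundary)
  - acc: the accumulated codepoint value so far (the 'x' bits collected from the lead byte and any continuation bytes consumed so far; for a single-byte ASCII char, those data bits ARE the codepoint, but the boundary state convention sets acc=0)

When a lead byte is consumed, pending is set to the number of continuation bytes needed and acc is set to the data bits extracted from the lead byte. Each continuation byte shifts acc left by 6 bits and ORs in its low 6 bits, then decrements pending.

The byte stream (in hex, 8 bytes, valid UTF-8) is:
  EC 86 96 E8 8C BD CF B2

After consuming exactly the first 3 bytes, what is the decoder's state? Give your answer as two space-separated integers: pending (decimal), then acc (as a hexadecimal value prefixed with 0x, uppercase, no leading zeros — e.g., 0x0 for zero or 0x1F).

Byte[0]=EC: 3-byte lead. pending=2, acc=0xC
Byte[1]=86: continuation. acc=(acc<<6)|0x06=0x306, pending=1
Byte[2]=96: continuation. acc=(acc<<6)|0x16=0xC196, pending=0

Answer: 0 0xC196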